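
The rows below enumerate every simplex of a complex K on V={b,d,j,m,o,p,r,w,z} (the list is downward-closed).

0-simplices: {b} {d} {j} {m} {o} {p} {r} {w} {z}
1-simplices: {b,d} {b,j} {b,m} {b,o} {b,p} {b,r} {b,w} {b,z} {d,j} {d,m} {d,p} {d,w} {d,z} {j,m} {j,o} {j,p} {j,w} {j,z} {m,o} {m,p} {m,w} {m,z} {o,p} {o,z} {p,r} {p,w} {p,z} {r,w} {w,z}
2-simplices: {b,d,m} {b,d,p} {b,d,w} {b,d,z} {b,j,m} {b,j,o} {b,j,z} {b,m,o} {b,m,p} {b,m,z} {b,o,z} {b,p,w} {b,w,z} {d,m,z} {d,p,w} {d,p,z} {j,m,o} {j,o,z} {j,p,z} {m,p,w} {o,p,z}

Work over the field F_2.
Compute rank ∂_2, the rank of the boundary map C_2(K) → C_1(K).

n_0=9 n_1=29 n_2=21  [Z2]
∂1: piv[bd,bj,bm,bo,bp,br,bw,bz] rk=8  ker:dj,dm,dp,dw,dz,jm,jo,jp,jw,jz,mo,mp,mw,mz,op,oz,pr,pw,pz,rw,wz
∂2: piv[bdm,bdp,bdw,bdz,bjm,bjo,bjz,bmo,bmp,bmz,boz,bpw,bwz,dpz,jpz,mpw,opz] rk=17  ker:dmz,dpw,jmo,joz
rk∂_2=17

rank∂_2=17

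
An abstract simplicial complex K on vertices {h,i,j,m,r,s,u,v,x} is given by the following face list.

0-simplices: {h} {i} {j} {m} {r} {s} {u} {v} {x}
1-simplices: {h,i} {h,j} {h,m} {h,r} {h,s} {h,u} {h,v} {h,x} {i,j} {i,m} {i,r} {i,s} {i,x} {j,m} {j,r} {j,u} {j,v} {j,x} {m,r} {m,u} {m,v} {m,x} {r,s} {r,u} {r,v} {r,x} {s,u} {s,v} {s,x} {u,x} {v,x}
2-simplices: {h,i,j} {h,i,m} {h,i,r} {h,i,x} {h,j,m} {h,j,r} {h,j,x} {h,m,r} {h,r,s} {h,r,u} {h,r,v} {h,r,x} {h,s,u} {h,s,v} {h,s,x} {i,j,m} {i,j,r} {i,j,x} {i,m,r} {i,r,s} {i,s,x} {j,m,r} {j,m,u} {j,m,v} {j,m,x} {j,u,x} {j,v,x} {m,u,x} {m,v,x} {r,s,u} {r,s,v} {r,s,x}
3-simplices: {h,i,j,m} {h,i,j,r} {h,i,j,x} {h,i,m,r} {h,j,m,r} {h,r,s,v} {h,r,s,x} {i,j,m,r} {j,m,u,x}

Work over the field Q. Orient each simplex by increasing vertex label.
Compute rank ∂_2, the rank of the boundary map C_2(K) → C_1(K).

n_0=9 n_1=31 n_2=32 n_3=9  [Q]
∂1: piv[hi,hj,hm,hr,hs,hu,hv,hx] rk=8  ker:ij,im,ir,is,ix,jm,jr,ju,jv,jx,mr,mu,mv,mx,rs,ru,rv,rx,su,sv,sx,ux,vx
∂2: piv[hij,him,hir,hix,hjm,hjr,hjx,hmr,hrs,hru,hrv,hrx,hsu,hsv,hsx,irs,jmu,jmv,jmx,jux,jvx] rk=21  ker:ijm,ijr,ijx,imr,isx,jmr,mux,mvx,rsu,rsv,rsx
∂3: piv[hijm,hijr,hijx,himr,hjmr,hrsv,hrsx,jmux] rk=8  ker:ijmr
rk∂_2=21

rank∂_2=21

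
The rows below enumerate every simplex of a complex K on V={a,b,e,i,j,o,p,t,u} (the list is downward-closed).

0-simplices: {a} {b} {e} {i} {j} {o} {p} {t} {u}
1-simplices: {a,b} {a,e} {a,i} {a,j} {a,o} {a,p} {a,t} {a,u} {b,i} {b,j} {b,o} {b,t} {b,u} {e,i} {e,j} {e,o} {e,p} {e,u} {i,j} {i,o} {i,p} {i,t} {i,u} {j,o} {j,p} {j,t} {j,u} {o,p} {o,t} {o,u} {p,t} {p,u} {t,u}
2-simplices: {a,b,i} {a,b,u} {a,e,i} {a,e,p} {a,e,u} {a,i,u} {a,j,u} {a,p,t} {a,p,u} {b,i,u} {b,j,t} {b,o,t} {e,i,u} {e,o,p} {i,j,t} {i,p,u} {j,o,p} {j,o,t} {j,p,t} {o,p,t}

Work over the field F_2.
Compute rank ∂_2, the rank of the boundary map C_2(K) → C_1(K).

n_0=9 n_1=33 n_2=20  [Z2]
∂1: piv[ab,ae,ai,aj,ao,ap,at,au] rk=8  ker:bi,bj,bo,bt,bu,ei,ej,eo,ep,eu,ij,io,ip,it,iu,jo,jp,jt,ju,op,ot,ou,pt,pu,tu
∂2: piv[abi,abu,aei,aep,aeu,aiu,aju,apt,apu,bjt,bot,eop,ijt,ipu,jop,jot,jpt] rk=17  ker:biu,eiu,opt
rk∂_2=17

rank∂_2=17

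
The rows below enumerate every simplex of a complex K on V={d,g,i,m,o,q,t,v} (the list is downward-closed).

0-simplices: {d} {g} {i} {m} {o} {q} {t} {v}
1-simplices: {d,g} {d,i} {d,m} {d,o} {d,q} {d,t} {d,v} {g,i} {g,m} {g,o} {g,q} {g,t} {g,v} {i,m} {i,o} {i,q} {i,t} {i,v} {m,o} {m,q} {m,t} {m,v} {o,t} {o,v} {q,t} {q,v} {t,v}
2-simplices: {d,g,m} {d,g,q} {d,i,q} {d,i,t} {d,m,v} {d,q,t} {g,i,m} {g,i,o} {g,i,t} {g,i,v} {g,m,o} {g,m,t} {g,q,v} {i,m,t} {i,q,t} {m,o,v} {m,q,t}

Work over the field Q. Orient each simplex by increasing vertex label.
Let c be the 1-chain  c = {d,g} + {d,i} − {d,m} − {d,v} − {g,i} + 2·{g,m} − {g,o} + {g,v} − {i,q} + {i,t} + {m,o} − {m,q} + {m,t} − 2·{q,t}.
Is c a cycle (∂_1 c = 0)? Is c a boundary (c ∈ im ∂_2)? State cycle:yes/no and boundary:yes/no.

n_0=8 n_1=27 n_2=17  [Q]
∂1: piv[dg,di,dm,do,dq,dt,dv] rk=7  ker:gi,gm,go,gq,gt,gv,im,io,iq,it,iv,mo,mq,mt,mv,ot,ov,qt,qv,tv
∂2: piv[dgm,dgq,diq,dit,dmv,dqt,gim,gio,git,giv,gmo,gmt,gqv,mov,mqt] rk=15  ker:imt,iqt
∂1c = 0
c vs im∂2: residual ≠ 0 ⇒ not boundary

cycle:yes boundary:no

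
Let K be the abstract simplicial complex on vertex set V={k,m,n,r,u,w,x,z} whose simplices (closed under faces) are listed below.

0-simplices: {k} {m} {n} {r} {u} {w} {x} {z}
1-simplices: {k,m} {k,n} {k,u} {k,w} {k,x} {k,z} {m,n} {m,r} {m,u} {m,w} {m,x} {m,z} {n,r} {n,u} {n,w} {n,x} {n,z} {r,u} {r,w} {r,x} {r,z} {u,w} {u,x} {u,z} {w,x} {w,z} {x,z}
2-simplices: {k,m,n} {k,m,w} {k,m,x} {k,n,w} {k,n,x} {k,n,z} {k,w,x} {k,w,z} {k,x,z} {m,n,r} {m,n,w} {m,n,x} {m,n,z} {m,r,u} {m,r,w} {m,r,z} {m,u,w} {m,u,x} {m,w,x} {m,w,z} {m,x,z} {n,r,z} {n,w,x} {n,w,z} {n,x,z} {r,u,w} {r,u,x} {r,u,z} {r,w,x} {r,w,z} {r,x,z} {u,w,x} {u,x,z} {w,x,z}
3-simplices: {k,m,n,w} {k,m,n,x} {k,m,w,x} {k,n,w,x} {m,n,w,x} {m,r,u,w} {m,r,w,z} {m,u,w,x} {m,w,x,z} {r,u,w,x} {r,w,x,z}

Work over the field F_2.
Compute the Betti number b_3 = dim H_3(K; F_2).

n_0=8 n_1=27 n_2=34 n_3=11  [Z2]
∂1: piv[km,kn,ku,kw,kx,kz,mr] rk=7  ker:mn,mu,mw,mx,mz,nr,nu,nw,nx,nz,ru,rw,rx,rz,uw,ux,uz,wx,wz,xz
∂2: piv[kmn,kmw,kmx,knw,knx,knz,kwx,kwz,kxz,mnr,mnz,mru,mrw,mrz,muw,mux,rux,ruz] rk=18  ker:mnw,mnx,mwx,mwz,mxz,nrz,nwx,nwz,nxz,ruw,rwx,rwz,rxz,uwx,uxz,wxz
∂3: piv[kmnw,kmnx,kmwx,knwx,mruw,mrwz,muwx,mwxz,ruwx,rwxz] rk=10  ker:mnwx
b_3=(11−10)−0=1

b_3=1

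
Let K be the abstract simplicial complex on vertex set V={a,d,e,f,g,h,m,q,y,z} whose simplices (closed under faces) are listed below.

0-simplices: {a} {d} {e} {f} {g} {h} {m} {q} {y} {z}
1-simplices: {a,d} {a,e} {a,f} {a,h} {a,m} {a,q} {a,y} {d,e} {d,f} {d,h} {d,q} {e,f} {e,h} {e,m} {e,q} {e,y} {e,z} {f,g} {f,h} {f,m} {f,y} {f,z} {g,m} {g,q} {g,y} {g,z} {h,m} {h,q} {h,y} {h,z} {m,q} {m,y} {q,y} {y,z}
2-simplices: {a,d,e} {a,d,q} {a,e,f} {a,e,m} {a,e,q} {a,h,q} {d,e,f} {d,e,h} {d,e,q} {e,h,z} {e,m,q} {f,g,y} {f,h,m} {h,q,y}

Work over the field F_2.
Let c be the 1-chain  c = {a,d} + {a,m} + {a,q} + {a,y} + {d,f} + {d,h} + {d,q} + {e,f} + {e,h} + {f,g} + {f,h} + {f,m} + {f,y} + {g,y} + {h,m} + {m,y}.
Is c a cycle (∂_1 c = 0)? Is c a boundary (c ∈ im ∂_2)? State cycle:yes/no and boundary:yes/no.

cycle:yes boundary:no

n_0=10 n_1=34 n_2=14  [Z2]
∂1: piv[ad,ae,af,ah,am,aq,ay,ez,fg] rk=9  ker:de,df,dh,dq,ef,eh,em,eq,ey,fh,fm,fy,fz,gm,gq,gy,gz,hm,hq,hy,hz,mq,my,qy,yz
∂2: piv[ade,adq,aef,aem,aeq,ahq,def,deh,ehz,emq,fgy,fhm,hqy] rk=13  ker:deq
∂1c = 0
c vs im∂2: residual ≠ 0 ⇒ not boundary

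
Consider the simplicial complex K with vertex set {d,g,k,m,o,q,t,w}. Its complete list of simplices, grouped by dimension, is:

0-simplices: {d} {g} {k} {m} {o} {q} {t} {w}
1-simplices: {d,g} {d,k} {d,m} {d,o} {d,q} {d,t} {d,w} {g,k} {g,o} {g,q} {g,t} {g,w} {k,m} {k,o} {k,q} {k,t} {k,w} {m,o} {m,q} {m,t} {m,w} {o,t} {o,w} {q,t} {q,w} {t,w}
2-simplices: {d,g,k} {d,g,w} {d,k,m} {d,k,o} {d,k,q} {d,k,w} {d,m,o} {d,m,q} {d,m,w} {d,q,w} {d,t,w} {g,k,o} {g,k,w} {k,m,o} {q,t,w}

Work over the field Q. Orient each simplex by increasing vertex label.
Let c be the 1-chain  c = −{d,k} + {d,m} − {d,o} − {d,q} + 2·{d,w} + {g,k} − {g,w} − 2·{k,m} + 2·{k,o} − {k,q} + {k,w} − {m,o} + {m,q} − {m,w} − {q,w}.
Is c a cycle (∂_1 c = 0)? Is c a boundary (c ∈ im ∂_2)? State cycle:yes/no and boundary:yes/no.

cycle:yes boundary:yes

n_0=8 n_1=26 n_2=15  [Q]
∂1: piv[dg,dk,dm,do,dq,dt,dw] rk=7  ker:gk,go,gq,gt,gw,km,ko,kq,kt,kw,mo,mq,mt,mw,ot,ow,qt,qw,tw
∂2: piv[dgk,dgw,dkm,dko,dkq,dkw,dmo,dmq,dmw,dqw,dtw,gko,qtw] rk=13  ker:gkw,kmo
∂1c = 0
c vs im∂2: reduces to 0 ⇒ boundary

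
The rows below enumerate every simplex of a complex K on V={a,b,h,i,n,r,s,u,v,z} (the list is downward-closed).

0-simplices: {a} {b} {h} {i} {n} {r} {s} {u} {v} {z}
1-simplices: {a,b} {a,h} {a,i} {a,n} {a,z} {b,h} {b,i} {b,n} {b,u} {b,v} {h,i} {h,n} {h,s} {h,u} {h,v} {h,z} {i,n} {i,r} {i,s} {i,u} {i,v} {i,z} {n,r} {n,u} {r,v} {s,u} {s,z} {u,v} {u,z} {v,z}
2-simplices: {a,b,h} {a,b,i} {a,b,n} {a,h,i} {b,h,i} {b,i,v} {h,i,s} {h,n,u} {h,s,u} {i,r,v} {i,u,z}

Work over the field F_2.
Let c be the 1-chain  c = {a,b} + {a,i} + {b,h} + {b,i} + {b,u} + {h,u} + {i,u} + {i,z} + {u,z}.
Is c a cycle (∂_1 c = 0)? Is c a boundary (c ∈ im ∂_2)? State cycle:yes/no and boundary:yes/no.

cycle:yes boundary:no

n_0=10 n_1=30 n_2=11  [Z2]
∂1: piv[ab,ah,ai,an,az,bu,bv,hs,ir] rk=9  ker:bh,bi,bn,hi,hn,hu,hv,hz,in,is,iu,iv,iz,nr,nu,rv,su,sz,uv,uz,vz
∂2: piv[abh,abi,abn,ahi,biv,his,hnu,hsu,irv,iuz] rk=10  ker:bhi
∂1c = 0
c vs im∂2: residual ≠ 0 ⇒ not boundary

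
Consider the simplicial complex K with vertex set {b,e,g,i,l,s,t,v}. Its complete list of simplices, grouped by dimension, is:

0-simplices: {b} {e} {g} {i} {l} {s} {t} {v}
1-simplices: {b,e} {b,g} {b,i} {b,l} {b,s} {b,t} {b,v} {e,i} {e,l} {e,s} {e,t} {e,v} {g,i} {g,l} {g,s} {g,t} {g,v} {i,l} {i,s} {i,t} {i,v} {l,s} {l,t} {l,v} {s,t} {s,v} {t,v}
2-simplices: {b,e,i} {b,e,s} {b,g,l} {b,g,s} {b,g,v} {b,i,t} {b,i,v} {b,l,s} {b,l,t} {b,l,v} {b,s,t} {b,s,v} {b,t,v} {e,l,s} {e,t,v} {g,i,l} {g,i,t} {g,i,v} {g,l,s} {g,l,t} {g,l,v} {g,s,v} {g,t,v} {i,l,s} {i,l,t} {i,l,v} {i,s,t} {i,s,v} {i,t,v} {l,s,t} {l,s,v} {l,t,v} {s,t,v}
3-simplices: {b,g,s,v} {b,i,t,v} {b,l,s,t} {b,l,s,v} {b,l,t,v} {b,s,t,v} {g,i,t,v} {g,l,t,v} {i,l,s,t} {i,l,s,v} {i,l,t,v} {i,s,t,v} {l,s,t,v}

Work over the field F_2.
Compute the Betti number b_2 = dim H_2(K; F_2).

n_0=8 n_1=27 n_2=33 n_3=13  [Z2]
∂1: piv[be,bg,bi,bl,bs,bt,bv] rk=7  ker:ei,el,es,et,ev,gi,gl,gs,gt,gv,il,is,it,iv,ls,lt,lv,st,sv,tv
∂2: piv[bei,bes,bgl,bgs,bgv,bit,biv,bls,blt,blv,bst,bsv,btv,els,etv,gil,git,giv,ils] rk=19  ker:gls,glt,glv,gsv,gtv,ilt,ilv,ist,isv,itv,lst,lsv,ltv,stv
∂3: piv[bgsv,bitv,blst,blsv,bltv,bstv,gitv,gltv,ilst,ilsv,iltv] rk=11  ker:istv,lstv
b_2=(33−19)−11=3

b_2=3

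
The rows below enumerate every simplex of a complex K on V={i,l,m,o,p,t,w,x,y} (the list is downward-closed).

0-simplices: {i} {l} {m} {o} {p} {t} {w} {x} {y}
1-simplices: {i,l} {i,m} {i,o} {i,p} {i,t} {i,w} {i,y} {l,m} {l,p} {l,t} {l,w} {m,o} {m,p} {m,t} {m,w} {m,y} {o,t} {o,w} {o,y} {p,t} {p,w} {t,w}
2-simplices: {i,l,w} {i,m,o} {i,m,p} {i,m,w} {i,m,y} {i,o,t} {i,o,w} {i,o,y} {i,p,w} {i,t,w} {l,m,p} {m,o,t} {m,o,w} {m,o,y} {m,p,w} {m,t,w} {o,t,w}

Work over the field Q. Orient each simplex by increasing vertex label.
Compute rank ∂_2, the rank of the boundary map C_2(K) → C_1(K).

n_0=9 n_1=22 n_2=17  [Q]
∂1: piv[il,im,io,ip,it,iw,iy] rk=7  ker:lm,lp,lt,lw,mo,mp,mt,mw,my,ot,ow,oy,pt,pw,tw
∂2: piv[ilw,imo,imp,imw,imy,iot,iow,ioy,ipw,itw,lmp,mot] rk=12  ker:mow,moy,mpw,mtw,otw
rk∂_2=12

rank∂_2=12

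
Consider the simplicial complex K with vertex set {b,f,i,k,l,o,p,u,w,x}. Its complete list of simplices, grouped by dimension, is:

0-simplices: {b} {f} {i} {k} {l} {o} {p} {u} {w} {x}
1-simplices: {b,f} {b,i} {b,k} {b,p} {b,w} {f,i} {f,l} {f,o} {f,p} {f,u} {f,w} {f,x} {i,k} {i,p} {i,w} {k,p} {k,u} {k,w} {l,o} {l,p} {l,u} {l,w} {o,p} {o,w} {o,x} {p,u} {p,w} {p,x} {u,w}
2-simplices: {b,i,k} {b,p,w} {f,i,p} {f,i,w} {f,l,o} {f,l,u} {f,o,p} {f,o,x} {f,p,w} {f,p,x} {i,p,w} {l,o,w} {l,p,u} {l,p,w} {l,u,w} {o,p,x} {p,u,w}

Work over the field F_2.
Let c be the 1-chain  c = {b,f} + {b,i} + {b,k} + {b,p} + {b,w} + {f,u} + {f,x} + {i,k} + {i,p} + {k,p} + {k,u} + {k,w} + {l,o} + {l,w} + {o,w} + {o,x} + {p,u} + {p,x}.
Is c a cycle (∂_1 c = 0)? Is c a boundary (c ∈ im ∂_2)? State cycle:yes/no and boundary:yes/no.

cycle:no boundary:no

n_0=10 n_1=29 n_2=17  [Z2]
∂1: piv[bf,bi,bk,bp,bw,fl,fo,fu,fx] rk=9  ker:fi,fp,fw,ik,ip,iw,kp,ku,kw,lo,lp,lu,lw,op,ow,ox,pu,pw,px,uw
∂2: piv[bik,bpw,fip,fiw,flo,flu,fop,fox,fpw,fpx,low,lpu,lpw,luw] rk=14  ker:ipw,opx,puw
∂1c = {b} + {f} + {i} + {k} + {o} + {p} + {u} + {x}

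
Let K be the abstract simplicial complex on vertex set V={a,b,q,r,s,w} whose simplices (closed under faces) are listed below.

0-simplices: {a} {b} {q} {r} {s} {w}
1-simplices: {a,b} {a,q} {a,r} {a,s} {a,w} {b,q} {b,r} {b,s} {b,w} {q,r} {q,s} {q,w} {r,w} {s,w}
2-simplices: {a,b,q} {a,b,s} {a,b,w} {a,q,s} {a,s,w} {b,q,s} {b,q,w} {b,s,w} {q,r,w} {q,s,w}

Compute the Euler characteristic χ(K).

n_0=6 n_1=14 n_2=10
χ=+6−14+10=2

χ(K)=2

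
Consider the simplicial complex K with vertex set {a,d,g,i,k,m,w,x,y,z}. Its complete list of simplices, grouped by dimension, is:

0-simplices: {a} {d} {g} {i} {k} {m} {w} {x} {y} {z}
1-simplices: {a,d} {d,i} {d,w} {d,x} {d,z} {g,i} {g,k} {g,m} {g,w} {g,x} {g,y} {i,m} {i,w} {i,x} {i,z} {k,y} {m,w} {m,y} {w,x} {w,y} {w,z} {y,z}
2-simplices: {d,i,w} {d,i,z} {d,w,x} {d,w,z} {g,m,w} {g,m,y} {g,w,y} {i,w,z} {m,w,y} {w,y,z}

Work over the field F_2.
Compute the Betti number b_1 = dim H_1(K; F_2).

n_0=10 n_1=22 n_2=10  [Z2]
∂1: piv[ad,di,dw,dx,dz,gi,gk,gm,gy] rk=9  ker:gw,gx,im,iw,ix,iz,ky,mw,my,wx,wy,wz,yz
∂2: piv[diw,diz,dwx,dwz,gmw,gmy,gwy,wyz] rk=8  ker:iwz,mwy
b_1=(22−9)−8=5

b_1=5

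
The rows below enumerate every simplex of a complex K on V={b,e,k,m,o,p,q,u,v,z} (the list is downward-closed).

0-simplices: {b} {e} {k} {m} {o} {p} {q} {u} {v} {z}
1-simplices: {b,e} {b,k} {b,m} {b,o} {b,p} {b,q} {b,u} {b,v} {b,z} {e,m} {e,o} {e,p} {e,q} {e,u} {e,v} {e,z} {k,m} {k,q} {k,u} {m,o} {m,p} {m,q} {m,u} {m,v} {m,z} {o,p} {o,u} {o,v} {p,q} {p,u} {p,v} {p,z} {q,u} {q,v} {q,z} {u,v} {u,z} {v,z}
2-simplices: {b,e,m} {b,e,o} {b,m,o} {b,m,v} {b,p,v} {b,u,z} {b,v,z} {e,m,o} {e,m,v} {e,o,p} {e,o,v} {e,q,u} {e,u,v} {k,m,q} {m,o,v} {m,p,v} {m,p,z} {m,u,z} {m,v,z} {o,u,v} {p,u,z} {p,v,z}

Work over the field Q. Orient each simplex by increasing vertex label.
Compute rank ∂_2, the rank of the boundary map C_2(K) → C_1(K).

rank∂_2=19

n_0=10 n_1=38 n_2=22  [Q]
∂1: piv[be,bk,bm,bo,bp,bq,bu,bv,bz] rk=9  ker:em,eo,ep,eq,eu,ev,ez,km,kq,ku,mo,mp,mq,mu,mv,mz,op,ou,ov,pq,pu,pv,pz,qu,qv,qz,uv,uz,vz
∂2: piv[bem,beo,bmo,bmv,bpv,buz,bvz,emv,eop,eov,equ,euv,kmq,mpv,mpz,muz,mvz,ouv,puz] rk=19  ker:emo,mov,pvz
rk∂_2=19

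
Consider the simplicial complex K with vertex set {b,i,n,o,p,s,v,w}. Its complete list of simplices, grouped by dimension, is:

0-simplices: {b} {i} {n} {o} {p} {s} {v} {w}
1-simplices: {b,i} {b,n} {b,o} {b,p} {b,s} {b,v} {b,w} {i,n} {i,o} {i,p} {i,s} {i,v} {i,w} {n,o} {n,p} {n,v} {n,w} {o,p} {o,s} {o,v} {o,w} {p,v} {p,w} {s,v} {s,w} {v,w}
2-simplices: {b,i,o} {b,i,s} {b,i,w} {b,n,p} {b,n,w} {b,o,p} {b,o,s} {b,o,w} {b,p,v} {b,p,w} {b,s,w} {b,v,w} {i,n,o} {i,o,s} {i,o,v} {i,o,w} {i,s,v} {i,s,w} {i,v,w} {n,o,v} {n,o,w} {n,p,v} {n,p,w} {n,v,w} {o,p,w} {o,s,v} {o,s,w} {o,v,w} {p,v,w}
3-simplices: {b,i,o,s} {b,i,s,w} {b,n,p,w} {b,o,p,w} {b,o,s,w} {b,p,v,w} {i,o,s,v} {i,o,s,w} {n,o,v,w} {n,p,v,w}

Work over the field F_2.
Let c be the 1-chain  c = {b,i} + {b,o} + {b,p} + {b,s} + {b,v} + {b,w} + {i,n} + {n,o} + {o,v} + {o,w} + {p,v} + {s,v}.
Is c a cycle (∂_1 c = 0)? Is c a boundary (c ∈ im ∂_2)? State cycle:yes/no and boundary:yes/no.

n_0=8 n_1=26 n_2=29 n_3=10  [Z2]
∂1: piv[bi,bn,bo,bp,bs,bv,bw] rk=7  ker:in,io,ip,is,iv,iw,no,np,nv,nw,op,os,ov,ow,pv,pw,sv,sw,vw
∂2: piv[bio,bis,biw,bnp,bnw,bop,bos,bow,bpv,bpw,bsw,bvw,ino,iov,isv,ivw,nov,now] rk=18  ker:ios,iow,isw,npv,npw,nvw,opw,osv,osw,ovw,pvw
∂3: piv[bios,bisw,bnpw,bopw,bosw,bpvw,iosv,iosw,novw,npvw] rk=10
∂1c = 0
c vs im∂2: reduces to 0 ⇒ boundary

cycle:yes boundary:yes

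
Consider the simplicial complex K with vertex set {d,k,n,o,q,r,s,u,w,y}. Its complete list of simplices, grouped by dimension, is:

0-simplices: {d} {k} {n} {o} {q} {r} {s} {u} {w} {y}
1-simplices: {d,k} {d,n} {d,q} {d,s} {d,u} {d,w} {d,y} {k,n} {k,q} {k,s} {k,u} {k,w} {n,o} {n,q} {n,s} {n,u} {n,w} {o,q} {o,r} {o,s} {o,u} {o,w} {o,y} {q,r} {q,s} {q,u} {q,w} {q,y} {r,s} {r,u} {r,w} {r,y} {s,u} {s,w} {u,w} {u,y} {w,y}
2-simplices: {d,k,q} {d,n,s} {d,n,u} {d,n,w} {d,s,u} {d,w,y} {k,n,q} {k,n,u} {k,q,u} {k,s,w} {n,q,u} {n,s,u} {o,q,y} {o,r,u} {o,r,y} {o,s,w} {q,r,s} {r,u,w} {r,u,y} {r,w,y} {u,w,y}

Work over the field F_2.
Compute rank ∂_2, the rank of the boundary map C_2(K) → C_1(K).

n_0=10 n_1=37 n_2=21  [Z2]
∂1: piv[dk,dn,dq,ds,du,dw,dy,no,or] rk=9  ker:kn,kq,ks,ku,kw,nq,ns,nu,nw,oq,os,ou,ow,oy,qr,qs,qu,qw,qy,rs,ru,rw,ry,su,sw,uw,uy,wy
∂2: piv[dkq,dns,dnu,dnw,dsu,dwy,knq,knu,kqu,ksw,oqy,oru,ory,osw,qrs,ruw,ruy,rwy] rk=18  ker:nqu,nsu,uwy
rk∂_2=18

rank∂_2=18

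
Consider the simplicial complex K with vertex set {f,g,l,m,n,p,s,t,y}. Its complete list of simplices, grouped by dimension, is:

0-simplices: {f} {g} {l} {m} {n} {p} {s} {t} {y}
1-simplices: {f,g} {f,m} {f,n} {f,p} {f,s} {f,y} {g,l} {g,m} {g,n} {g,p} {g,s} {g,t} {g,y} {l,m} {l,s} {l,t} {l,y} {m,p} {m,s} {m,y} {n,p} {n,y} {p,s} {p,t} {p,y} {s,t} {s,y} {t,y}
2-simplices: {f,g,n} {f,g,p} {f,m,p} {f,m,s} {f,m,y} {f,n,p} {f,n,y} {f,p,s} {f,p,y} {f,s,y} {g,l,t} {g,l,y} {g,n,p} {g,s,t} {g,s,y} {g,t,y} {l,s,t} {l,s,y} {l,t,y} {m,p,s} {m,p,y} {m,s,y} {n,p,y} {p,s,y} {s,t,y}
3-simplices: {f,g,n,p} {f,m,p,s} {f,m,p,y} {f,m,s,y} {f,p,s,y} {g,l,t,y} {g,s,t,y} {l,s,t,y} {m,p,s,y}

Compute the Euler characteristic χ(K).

χ(K)=-3

n_0=9 n_1=28 n_2=25 n_3=9
χ=+9−28+25−9=-3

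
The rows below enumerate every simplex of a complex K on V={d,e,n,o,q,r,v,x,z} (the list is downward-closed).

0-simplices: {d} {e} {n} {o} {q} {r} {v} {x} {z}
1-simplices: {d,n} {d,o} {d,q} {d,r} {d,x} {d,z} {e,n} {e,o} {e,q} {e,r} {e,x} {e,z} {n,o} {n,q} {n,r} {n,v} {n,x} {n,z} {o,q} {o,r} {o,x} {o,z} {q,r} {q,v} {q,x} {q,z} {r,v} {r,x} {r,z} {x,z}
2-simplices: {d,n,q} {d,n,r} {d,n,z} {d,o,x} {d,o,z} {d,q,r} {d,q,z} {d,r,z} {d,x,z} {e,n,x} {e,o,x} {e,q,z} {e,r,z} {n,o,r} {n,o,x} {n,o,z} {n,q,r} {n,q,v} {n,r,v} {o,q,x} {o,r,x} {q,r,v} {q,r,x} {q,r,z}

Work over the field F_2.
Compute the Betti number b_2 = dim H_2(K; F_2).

b_2=3

n_0=9 n_1=30 n_2=24  [Z2]
∂1: piv[dn,do,dq,dr,dx,dz,en,nv] rk=8  ker:eo,eq,er,ex,ez,no,nq,nr,nx,nz,oq,or,ox,oz,qr,qv,qx,qz,rv,rx,rz,xz
∂2: piv[dnq,dnr,dnz,dox,doz,dqr,dqz,drz,dxz,enx,eox,eqz,erz,nor,nox,noz,nqv,nrv,oqx,orx,qrx] rk=21  ker:nqr,qrv,qrz
b_2=(24−21)−0=3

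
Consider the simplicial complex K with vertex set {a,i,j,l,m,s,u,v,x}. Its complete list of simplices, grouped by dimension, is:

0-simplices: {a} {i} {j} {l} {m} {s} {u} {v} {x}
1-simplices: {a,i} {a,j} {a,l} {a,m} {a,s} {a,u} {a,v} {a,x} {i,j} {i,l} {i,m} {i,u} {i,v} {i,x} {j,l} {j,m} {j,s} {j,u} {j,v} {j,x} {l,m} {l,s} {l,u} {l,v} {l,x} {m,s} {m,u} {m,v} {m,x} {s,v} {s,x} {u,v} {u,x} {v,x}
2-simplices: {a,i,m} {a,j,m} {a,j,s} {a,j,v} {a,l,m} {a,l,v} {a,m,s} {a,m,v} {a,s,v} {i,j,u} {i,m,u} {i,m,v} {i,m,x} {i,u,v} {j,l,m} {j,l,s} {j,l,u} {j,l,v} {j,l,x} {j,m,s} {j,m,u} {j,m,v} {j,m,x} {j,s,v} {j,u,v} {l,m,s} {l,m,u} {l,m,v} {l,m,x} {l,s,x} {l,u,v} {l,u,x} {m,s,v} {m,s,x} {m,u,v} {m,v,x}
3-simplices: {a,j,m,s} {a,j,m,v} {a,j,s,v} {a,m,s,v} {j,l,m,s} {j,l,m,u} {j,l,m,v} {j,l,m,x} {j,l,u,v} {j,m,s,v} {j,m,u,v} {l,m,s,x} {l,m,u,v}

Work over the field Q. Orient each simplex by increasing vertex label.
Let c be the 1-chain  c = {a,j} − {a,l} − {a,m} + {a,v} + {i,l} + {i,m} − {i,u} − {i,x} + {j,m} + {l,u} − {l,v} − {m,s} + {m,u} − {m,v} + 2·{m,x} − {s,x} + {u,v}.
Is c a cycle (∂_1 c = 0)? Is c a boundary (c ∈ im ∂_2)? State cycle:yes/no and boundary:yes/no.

cycle:yes boundary:no

n_0=9 n_1=34 n_2=36 n_3=13  [Q]
∂1: piv[ai,aj,al,am,as,au,av,ax] rk=8  ker:ij,il,im,iu,iv,ix,jl,jm,js,ju,jv,jx,lm,ls,lu,lv,lx,ms,mu,mv,mx,sv,sx,uv,ux,vx
∂2: piv[aim,ajm,ajs,ajv,alm,alv,ams,amv,asv,iju,imu,imv,imx,iuv,jlm,jls,jlu,jlx,jmu,jmx,lsx,lux,mvx] rk=23  ker:jlv,jms,jmv,jsv,juv,lms,lmu,lmv,lmx,luv,msv,msx,muv
∂3: piv[ajms,ajmv,ajsv,amsv,jlms,jlmu,jlmv,jlmx,jluv,jmuv,lmsx] rk=11  ker:jmsv,lmuv
∂1c = 0
c vs im∂2: residual ≠ 0 ⇒ not boundary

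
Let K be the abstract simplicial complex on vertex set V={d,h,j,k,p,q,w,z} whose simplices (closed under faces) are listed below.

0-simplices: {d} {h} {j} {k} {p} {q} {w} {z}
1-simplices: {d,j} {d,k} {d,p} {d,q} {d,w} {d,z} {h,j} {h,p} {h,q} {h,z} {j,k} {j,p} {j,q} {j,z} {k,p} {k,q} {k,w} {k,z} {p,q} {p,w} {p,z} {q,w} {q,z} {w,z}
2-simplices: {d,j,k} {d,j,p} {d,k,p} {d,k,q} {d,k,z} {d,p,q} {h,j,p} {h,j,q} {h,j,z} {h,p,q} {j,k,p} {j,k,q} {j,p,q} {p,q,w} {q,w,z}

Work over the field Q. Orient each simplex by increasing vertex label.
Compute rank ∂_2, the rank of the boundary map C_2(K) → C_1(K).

rank∂_2=12

n_0=8 n_1=24 n_2=15  [Q]
∂1: piv[dj,dk,dp,dq,dw,dz,hj] rk=7  ker:hp,hq,hz,jk,jp,jq,jz,kp,kq,kw,kz,pq,pw,pz,qw,qz,wz
∂2: piv[djk,djp,dkp,dkq,dkz,dpq,hjp,hjq,hjz,hpq,pqw,qwz] rk=12  ker:jkp,jkq,jpq
rk∂_2=12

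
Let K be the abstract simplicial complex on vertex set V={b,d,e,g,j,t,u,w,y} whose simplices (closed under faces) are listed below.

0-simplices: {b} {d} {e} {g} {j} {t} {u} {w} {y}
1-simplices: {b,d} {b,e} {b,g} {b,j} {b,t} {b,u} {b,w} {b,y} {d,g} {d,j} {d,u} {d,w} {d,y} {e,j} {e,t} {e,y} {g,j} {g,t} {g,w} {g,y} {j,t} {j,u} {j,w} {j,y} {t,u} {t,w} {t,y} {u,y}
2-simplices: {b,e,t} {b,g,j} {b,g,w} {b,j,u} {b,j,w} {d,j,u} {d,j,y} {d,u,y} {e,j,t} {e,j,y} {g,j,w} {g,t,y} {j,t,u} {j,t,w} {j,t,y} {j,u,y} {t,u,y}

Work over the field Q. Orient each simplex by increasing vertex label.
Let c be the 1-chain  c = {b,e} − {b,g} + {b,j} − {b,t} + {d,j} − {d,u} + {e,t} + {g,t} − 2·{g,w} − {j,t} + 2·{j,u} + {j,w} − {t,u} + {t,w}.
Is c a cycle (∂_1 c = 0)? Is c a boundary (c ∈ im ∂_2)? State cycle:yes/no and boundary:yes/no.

n_0=9 n_1=28 n_2=17  [Q]
∂1: piv[bd,be,bg,bj,bt,bu,bw,by] rk=8  ker:dg,dj,du,dw,dy,ej,et,ey,gj,gt,gw,gy,jt,ju,jw,jy,tu,tw,ty,uy
∂2: piv[bet,bgj,bgw,bju,bjw,dju,djy,duy,ejt,ejy,gty,jtu,jtw,jty] rk=14  ker:gjw,juy,tuy
∂1c = 0
c vs im∂2: residual ≠ 0 ⇒ not boundary

cycle:yes boundary:no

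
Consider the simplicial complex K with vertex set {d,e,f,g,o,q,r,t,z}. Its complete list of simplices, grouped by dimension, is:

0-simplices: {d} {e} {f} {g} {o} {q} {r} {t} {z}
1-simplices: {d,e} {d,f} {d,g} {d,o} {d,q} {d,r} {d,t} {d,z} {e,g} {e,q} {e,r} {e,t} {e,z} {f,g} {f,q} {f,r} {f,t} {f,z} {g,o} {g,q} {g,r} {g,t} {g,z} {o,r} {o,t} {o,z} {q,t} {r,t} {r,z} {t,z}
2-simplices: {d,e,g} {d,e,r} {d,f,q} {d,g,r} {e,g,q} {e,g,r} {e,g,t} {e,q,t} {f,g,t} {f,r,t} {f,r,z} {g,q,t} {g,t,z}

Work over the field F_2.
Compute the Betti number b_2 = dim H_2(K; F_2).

n_0=9 n_1=30 n_2=13  [Z2]
∂1: piv[de,df,dg,do,dq,dr,dt,dz] rk=8  ker:eg,eq,er,et,ez,fg,fq,fr,ft,fz,go,gq,gr,gt,gz,or,ot,oz,qt,rt,rz,tz
∂2: piv[deg,der,dfq,dgr,egq,egt,eqt,fgt,frt,frz,gtz] rk=11  ker:egr,gqt
b_2=(13−11)−0=2

b_2=2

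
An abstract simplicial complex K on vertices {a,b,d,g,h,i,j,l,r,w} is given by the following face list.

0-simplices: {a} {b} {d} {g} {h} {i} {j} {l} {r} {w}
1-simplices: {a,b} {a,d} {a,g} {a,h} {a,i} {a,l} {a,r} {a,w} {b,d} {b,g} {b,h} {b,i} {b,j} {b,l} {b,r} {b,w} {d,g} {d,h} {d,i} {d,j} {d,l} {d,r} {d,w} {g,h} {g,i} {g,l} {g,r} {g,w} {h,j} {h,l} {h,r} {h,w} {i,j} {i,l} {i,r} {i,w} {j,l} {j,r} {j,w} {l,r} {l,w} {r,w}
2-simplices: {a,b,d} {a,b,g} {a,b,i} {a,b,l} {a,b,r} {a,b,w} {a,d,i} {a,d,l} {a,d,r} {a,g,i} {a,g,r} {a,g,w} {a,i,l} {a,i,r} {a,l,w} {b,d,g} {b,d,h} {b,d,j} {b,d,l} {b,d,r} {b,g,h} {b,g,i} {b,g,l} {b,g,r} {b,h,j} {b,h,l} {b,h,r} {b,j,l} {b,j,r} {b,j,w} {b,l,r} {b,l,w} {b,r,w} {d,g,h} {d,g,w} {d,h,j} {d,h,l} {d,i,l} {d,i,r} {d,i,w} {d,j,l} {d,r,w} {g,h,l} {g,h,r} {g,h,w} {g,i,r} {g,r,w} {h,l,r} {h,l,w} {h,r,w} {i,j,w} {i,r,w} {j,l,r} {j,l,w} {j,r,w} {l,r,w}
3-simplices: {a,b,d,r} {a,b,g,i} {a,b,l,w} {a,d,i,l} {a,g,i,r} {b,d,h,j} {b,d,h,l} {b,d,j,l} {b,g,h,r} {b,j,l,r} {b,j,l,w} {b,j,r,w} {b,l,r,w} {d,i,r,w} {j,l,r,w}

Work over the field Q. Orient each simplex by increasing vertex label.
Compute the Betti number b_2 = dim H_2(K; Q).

n_0=10 n_1=42 n_2=56 n_3=15  [Q]
∂1: piv[ab,ad,ag,ah,ai,al,ar,aw,bj] rk=9  ker:bd,bg,bh,bi,bl,br,bw,dg,dh,di,dj,dl,dr,dw,gh,gi,gl,gr,gw,hj,hl,hr,hw,ij,il,ir,iw,jl,jr,jw,lr,lw,rw
∂2: piv[abd,abg,abi,abl,abr,abw,adi,adl,adr,agi,agr,agw,ail,air,alw,bdg,bdh,bdj,bgh,bgl,bhj,bhl,bhr,bjl,bjr,bjw,blr,brw,dgw,diw,ghw,ijw] rk=32  ker:bdl,bdr,bgi,bgr,blw,dgh,dhj,dhl,dil,dir,djl,drw,ghl,ghr,gir,grw,hlr,hlw,hrw,irw,jlr,jlw,jrw,lrw
∂3: piv[abdr,abgi,ablw,adil,agir,bdhj,bdhl,bdjl,bghr,bjlr,bjlw,bjrw,blrw,dirw] rk=14  ker:jlrw
b_2=(56−32)−14=10

b_2=10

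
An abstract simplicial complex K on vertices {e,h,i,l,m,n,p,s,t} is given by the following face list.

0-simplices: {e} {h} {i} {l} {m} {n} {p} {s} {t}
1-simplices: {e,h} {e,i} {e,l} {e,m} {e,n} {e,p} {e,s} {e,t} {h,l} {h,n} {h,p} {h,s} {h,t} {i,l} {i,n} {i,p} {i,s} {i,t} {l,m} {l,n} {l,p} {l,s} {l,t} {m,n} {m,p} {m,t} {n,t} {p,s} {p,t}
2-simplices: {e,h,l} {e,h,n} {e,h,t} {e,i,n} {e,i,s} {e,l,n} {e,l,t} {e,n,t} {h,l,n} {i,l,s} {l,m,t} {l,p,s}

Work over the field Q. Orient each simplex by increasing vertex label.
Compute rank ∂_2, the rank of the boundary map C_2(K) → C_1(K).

n_0=9 n_1=29 n_2=12  [Q]
∂1: piv[eh,ei,el,em,en,ep,es,et] rk=8  ker:hl,hn,hp,hs,ht,il,in,ip,is,it,lm,ln,lp,ls,lt,mn,mp,mt,nt,ps,pt
∂2: piv[ehl,ehn,eht,ein,eis,eln,elt,ent,ils,lmt,lps] rk=11  ker:hln
rk∂_2=11

rank∂_2=11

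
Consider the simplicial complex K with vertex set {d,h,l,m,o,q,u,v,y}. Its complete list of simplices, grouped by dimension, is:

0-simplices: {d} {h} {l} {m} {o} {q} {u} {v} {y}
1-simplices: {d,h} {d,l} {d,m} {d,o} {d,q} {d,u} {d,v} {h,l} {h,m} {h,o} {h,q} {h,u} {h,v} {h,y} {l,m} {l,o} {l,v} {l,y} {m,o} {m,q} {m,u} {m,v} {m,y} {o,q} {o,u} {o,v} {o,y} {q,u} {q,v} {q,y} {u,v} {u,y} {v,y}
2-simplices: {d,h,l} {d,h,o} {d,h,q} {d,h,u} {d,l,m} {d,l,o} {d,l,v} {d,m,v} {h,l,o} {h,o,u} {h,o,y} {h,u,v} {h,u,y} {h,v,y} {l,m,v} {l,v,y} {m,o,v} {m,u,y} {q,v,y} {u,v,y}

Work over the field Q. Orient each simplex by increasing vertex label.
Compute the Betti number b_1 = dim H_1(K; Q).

b_1=8

n_0=9 n_1=33 n_2=20  [Q]
∂1: piv[dh,dl,dm,do,dq,du,dv,hy] rk=8  ker:hl,hm,ho,hq,hu,hv,lm,lo,lv,ly,mo,mq,mu,mv,my,oq,ou,ov,oy,qu,qv,qy,uv,uy,vy
∂2: piv[dhl,dho,dhq,dhu,dlm,dlo,dlv,dmv,hou,hoy,huv,huy,hvy,lvy,mov,muy,qvy] rk=17  ker:hlo,lmv,uvy
b_1=(33−8)−17=8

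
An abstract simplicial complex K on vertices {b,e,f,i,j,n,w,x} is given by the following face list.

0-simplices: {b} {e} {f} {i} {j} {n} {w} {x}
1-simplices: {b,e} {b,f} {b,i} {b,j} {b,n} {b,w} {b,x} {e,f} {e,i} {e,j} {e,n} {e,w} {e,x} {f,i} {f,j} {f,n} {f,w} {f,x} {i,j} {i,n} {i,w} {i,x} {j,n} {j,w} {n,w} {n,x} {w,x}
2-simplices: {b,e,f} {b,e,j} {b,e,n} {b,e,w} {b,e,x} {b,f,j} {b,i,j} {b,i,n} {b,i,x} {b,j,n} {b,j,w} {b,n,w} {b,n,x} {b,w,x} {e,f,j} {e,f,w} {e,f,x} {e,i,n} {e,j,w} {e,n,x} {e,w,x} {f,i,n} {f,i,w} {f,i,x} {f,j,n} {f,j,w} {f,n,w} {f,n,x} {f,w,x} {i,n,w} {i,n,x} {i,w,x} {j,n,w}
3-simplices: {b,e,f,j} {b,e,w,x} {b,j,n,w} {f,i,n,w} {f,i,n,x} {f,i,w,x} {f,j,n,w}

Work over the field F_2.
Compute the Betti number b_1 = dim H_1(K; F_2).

b_1=0

n_0=8 n_1=27 n_2=33 n_3=7  [Z2]
∂1: piv[be,bf,bi,bj,bn,bw,bx] rk=7  ker:ef,ei,ej,en,ew,ex,fi,fj,fn,fw,fx,ij,in,iw,ix,jn,jw,nw,nx,wx
∂2: piv[bef,bej,ben,bew,bex,bfj,bij,bin,bix,bjn,bjw,bnw,bnx,bwx,efw,efx,ein,fin,fiw,fix] rk=20  ker:efj,ejw,enx,ewx,fjn,fjw,fnw,fnx,fwx,inw,inx,iwx,jnw
∂3: piv[befj,bewx,bjnw,finw,finx,fiwx,fjnw] rk=7
b_1=(27−7)−20=0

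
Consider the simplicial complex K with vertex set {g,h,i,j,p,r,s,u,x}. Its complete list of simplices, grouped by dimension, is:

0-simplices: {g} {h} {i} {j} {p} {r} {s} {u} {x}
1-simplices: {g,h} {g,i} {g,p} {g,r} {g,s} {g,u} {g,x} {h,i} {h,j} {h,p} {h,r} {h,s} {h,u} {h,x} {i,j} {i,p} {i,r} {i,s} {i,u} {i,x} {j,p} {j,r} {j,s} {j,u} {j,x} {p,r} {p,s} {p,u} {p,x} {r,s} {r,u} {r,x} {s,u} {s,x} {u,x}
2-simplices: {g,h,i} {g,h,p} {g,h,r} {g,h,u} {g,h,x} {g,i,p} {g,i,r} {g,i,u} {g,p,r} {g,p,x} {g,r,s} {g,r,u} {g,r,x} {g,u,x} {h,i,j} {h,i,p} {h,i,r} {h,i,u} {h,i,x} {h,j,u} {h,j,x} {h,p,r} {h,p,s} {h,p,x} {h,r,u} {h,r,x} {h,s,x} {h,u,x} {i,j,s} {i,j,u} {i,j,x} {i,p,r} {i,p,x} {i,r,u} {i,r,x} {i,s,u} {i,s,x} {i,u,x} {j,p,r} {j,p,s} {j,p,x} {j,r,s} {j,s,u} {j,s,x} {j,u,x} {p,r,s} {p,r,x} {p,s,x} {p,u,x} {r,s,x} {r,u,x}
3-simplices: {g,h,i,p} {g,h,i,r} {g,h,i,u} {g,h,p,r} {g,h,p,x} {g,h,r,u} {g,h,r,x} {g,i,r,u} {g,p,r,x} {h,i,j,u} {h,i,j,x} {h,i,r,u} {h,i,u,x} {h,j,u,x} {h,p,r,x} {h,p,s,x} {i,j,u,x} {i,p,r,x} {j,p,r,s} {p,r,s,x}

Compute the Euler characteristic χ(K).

n_0=9 n_1=35 n_2=51 n_3=20
χ=+9−35+51−20=5

χ(K)=5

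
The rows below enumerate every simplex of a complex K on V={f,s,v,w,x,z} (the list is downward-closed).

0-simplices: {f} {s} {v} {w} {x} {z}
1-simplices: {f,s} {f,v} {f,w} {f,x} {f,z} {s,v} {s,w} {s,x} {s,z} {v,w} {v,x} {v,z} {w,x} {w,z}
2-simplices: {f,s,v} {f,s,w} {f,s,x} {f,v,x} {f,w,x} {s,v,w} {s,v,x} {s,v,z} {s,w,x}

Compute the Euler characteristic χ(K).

n_0=6 n_1=14 n_2=9
χ=+6−14+9=1

χ(K)=1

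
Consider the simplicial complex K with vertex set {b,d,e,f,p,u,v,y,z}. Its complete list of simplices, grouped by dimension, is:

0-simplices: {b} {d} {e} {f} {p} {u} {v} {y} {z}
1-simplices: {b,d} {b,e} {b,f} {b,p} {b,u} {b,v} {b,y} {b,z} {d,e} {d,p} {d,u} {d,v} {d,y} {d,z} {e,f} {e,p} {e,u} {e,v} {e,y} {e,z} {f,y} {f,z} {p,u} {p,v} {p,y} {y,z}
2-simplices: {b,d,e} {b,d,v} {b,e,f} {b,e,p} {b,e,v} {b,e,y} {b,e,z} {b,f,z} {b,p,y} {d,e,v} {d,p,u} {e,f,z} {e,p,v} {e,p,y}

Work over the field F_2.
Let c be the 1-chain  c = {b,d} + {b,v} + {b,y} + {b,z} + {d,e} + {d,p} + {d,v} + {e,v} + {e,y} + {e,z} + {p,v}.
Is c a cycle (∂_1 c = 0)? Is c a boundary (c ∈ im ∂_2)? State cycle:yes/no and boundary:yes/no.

n_0=9 n_1=26 n_2=14  [Z2]
∂1: piv[bd,be,bf,bp,bu,bv,by,bz] rk=8  ker:de,dp,du,dv,dy,dz,ef,ep,eu,ev,ey,ez,fy,fz,pu,pv,py,yz
∂2: piv[bde,bdv,bef,bep,bev,bey,bez,bfz,bpy,dpu,epv] rk=11  ker:dev,efz,epy
∂1c = 0
c vs im∂2: residual ≠ 0 ⇒ not boundary

cycle:yes boundary:no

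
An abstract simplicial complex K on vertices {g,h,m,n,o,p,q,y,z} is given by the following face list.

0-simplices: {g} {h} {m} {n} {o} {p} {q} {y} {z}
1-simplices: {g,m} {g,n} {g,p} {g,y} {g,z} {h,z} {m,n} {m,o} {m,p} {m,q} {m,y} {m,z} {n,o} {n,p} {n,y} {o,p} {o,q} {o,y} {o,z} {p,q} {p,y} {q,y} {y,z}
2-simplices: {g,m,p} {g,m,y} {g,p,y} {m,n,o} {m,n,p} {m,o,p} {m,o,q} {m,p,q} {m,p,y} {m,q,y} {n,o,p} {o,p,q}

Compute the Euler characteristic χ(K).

χ(K)=-2

n_0=9 n_1=23 n_2=12
χ=+9−23+12=-2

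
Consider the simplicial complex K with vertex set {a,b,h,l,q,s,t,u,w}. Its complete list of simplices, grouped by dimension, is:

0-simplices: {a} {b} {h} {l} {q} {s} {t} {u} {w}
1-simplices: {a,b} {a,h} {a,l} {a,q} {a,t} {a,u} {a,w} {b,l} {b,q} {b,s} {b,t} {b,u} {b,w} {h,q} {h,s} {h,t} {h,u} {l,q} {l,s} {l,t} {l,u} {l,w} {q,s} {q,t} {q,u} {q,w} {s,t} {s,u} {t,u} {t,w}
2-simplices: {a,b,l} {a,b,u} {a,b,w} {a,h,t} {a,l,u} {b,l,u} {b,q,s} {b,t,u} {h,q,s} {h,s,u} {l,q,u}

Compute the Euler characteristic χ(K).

χ(K)=-10

n_0=9 n_1=30 n_2=11
χ=+9−30+11=-10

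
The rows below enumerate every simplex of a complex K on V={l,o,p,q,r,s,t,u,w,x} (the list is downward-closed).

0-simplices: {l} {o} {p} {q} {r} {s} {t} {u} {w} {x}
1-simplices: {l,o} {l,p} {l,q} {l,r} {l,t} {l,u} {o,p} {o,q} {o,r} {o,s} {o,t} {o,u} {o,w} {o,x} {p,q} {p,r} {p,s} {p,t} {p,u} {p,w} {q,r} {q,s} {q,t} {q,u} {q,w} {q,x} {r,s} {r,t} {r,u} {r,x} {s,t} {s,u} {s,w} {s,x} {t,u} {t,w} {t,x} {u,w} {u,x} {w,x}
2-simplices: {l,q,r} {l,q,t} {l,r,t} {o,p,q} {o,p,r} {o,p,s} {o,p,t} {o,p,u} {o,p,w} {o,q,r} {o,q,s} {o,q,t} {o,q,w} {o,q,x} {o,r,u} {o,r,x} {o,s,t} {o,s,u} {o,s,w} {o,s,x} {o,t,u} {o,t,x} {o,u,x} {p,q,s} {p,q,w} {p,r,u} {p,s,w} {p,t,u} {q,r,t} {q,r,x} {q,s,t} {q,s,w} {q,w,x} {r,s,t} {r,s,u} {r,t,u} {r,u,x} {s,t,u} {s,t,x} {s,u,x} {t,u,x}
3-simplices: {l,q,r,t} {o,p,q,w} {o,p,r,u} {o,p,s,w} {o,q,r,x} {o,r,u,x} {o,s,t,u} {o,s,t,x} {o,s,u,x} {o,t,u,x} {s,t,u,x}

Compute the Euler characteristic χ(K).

n_0=10 n_1=40 n_2=41 n_3=11
χ=+10−40+41−11=0

χ(K)=0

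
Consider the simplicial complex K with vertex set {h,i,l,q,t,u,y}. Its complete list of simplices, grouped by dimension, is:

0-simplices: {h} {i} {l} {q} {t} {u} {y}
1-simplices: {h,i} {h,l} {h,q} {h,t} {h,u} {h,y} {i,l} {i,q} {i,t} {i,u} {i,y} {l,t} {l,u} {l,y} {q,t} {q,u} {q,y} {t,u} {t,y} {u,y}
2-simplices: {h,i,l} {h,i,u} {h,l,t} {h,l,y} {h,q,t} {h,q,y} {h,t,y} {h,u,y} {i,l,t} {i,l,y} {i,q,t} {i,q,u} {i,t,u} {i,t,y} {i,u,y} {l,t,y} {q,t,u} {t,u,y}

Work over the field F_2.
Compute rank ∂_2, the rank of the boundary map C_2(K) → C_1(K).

rank∂_2=13

n_0=7 n_1=20 n_2=18  [Z2]
∂1: piv[hi,hl,hq,ht,hu,hy] rk=6  ker:il,iq,it,iu,iy,lt,lu,ly,qt,qu,qy,tu,ty,uy
∂2: piv[hil,hiu,hlt,hly,hqt,hqy,hty,huy,ilt,ily,iqt,iqu,itu] rk=13  ker:ity,iuy,lty,qtu,tuy
rk∂_2=13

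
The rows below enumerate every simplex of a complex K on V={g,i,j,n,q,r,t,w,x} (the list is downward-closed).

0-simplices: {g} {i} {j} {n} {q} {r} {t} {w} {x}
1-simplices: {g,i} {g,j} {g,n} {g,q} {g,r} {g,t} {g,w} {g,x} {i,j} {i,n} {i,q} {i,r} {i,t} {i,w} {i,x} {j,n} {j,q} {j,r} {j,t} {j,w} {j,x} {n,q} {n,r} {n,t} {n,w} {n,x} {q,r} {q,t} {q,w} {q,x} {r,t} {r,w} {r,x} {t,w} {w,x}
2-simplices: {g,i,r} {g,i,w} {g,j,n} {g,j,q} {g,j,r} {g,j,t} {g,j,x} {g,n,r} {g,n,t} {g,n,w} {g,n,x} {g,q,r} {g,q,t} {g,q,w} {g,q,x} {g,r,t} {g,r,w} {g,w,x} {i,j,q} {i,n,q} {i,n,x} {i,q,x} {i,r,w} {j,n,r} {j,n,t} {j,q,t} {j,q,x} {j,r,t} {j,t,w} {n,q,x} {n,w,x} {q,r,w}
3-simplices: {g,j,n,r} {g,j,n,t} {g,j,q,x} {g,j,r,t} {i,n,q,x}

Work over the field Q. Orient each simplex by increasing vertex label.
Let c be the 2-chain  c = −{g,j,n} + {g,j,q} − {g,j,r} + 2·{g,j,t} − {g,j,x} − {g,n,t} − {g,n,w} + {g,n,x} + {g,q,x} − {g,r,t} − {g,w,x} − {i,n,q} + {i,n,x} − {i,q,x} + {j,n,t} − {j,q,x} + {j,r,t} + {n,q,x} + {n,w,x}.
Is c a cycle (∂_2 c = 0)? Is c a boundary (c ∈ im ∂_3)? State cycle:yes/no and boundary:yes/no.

cycle:yes boundary:no

n_0=9 n_1=35 n_2=32 n_3=5  [Q]
∂1: piv[gi,gj,gn,gq,gr,gt,gw,gx] rk=8  ker:ij,in,iq,ir,it,iw,ix,jn,jq,jr,jt,jw,jx,nq,nr,nt,nw,nx,qr,qt,qw,qx,rt,rw,rx,tw,wx
∂2: piv[gir,giw,gjn,gjq,gjr,gjt,gjx,gnr,gnt,gnw,gnx,gqr,gqt,gqw,gqx,grt,grw,gwx,ijq,inq,inx,iqx,jtw] rk=23  ker:irw,jnr,jnt,jqt,jqx,jrt,nqx,nwx,qrw
∂3: piv[gjnr,gjnt,gjqx,gjrt,inqx] rk=5
∂2c = 0
c vs im∂3: residual ≠ 0 ⇒ not boundary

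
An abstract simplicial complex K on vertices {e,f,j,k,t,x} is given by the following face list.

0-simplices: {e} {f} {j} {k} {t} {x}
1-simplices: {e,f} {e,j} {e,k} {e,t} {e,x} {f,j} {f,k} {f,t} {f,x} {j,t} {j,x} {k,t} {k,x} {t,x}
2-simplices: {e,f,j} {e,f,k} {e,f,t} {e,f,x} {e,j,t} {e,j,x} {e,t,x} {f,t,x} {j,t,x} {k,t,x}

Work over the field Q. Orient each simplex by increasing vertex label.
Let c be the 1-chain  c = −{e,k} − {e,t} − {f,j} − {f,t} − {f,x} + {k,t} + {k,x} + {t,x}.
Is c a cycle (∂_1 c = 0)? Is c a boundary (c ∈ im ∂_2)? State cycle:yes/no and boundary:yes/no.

cycle:no boundary:no

n_0=6 n_1=14 n_2=10  [Q]
∂1: piv[ef,ej,ek,et,ex] rk=5  ker:fj,fk,ft,fx,jt,jx,kt,kx,tx
∂2: piv[efj,efk,eft,efx,ejt,ejx,etx,ktx] rk=8  ker:ftx,jtx
∂1c = 2·{e} + 3·{f} − {j} − 3·{k} − 2·{t} + {x}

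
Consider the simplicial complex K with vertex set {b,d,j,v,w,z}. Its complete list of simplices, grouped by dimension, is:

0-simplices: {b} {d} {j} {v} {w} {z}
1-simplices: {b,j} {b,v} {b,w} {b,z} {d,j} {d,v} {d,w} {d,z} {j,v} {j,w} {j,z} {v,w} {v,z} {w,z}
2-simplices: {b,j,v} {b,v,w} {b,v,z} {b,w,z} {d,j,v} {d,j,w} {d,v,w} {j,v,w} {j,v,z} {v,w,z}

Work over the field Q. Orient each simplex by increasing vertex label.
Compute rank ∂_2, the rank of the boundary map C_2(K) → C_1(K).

n_0=6 n_1=14 n_2=10  [Q]
∂1: piv[bj,bv,bw,bz,dj] rk=5  ker:dv,dw,dz,jv,jw,jz,vw,vz,wz
∂2: piv[bjv,bvw,bvz,bwz,djv,djw,dvw,jvz] rk=8  ker:jvw,vwz
rk∂_2=8

rank∂_2=8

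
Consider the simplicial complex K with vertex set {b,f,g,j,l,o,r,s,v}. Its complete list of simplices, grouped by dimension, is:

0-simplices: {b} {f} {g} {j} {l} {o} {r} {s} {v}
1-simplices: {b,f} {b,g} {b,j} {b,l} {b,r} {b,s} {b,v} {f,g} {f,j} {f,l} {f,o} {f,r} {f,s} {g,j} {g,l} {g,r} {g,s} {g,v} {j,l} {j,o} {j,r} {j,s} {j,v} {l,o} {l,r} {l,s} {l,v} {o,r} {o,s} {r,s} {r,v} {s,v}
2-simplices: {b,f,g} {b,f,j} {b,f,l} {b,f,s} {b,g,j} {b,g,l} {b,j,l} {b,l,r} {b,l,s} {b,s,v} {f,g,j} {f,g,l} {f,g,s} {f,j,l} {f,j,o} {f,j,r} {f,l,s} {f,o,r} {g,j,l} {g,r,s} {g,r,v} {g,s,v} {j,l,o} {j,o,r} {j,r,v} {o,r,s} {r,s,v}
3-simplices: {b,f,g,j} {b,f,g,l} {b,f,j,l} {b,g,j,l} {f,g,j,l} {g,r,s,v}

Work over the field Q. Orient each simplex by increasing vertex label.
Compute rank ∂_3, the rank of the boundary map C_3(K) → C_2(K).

n_0=9 n_1=32 n_2=27 n_3=6  [Q]
∂1: piv[bf,bg,bj,bl,br,bs,bv,fo] rk=8  ker:fg,fj,fl,fr,fs,gj,gl,gr,gs,gv,jl,jo,jr,js,jv,lo,lr,ls,lv,or,os,rs,rv,sv
∂2: piv[bfg,bfj,bfl,bfs,bgj,bgl,bjl,blr,bls,bsv,fgs,fjo,fjr,for,grs,grv,gsv,jlo,jrv,ors] rk=20  ker:fgj,fgl,fjl,fls,gjl,jor,rsv
∂3: piv[bfgj,bfgl,bfjl,bgjl,grsv] rk=5  ker:fgjl
rk∂_3=5

rank∂_3=5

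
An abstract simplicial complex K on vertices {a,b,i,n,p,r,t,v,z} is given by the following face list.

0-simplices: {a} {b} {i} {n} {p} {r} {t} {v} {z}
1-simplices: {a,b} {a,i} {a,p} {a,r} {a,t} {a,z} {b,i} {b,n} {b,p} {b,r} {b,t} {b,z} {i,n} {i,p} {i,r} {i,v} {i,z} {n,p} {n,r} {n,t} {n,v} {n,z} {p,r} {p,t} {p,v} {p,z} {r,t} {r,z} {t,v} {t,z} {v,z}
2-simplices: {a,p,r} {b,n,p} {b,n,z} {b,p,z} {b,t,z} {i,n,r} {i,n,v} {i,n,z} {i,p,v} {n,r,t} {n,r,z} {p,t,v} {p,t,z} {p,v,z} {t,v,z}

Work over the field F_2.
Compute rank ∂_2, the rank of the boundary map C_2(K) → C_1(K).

rank∂_2=14

n_0=9 n_1=31 n_2=15  [Z2]
∂1: piv[ab,ai,ap,ar,at,az,bn,iv] rk=8  ker:bi,bp,br,bt,bz,in,ip,ir,iz,np,nr,nt,nv,nz,pr,pt,pv,pz,rt,rz,tv,tz,vz
∂2: piv[apr,bnp,bnz,bpz,btz,inr,inv,inz,ipv,nrt,nrz,ptv,ptz,pvz] rk=14  ker:tvz
rk∂_2=14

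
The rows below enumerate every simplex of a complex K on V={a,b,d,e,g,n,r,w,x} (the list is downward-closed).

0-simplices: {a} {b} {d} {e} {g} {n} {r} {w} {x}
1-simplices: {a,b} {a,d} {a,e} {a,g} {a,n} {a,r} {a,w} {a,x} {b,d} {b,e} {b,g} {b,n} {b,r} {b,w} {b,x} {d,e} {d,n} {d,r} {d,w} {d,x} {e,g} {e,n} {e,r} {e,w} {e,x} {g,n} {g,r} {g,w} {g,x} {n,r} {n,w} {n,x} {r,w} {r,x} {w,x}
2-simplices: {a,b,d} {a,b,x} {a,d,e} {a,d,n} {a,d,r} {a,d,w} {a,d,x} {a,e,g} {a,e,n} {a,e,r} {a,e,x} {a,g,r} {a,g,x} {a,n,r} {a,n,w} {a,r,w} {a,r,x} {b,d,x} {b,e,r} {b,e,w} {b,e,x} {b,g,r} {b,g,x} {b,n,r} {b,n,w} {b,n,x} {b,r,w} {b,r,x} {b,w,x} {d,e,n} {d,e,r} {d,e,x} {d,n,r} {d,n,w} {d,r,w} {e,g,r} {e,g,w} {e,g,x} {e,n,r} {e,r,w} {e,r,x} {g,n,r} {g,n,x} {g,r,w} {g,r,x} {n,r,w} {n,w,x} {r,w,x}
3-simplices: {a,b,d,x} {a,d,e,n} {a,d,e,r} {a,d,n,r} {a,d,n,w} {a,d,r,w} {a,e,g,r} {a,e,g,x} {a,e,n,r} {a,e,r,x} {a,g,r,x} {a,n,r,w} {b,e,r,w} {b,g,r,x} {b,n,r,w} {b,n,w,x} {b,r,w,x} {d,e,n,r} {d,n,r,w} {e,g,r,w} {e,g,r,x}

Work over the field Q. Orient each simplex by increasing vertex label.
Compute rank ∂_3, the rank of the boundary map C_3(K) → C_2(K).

rank∂_3=18

n_0=9 n_1=35 n_2=48 n_3=21  [Q]
∂1: piv[ab,ad,ae,ag,an,ar,aw,ax] rk=8  ker:bd,be,bg,bn,br,bw,bx,de,dn,dr,dw,dx,eg,en,er,ew,ex,gn,gr,gw,gx,nr,nw,nx,rw,rx,wx
∂2: piv[abd,abx,ade,adn,adr,adw,adx,aeg,aen,aer,aex,agr,agx,anr,anw,arw,arx,ber,bew,bex,bgr,bnr,bnw,bnx,bwx,egw,gnr] rk=27  ker:bdx,bgx,brw,brx,den,der,dex,dnr,dnw,drw,egr,egx,enr,erw,erx,gnx,grw,grx,nrw,nwx,rwx
∂3: piv[abdx,aden,ader,adnr,adnw,adrw,aegr,aegx,aenr,aerx,agrx,anrw,berw,bgrx,bnrw,bnwx,brwx,egrw] rk=18  ker:denr,dnrw,egrx
rk∂_3=18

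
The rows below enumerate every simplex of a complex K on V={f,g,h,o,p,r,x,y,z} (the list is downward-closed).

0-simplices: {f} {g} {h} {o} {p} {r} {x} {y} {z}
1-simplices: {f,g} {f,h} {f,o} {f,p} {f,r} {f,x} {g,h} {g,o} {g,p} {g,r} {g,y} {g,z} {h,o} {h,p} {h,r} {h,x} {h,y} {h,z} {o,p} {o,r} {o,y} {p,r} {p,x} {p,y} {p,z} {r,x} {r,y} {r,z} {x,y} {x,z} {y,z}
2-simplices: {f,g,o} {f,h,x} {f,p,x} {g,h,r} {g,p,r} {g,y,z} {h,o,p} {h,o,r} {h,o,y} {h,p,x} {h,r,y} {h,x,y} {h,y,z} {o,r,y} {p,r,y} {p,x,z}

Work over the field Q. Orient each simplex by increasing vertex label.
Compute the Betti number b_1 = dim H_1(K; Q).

n_0=9 n_1=31 n_2=16  [Q]
∂1: piv[fg,fh,fo,fp,fr,fx,gy,gz] rk=8  ker:gh,go,gp,gr,ho,hp,hr,hx,hy,hz,op,or,oy,pr,px,py,pz,rx,ry,rz,xy,xz,yz
∂2: piv[fgo,fhx,fpx,ghr,gpr,gyz,hop,hor,hoy,hpx,hry,hxy,hyz,pry,pxz] rk=15  ker:ory
b_1=(31−8)−15=8

b_1=8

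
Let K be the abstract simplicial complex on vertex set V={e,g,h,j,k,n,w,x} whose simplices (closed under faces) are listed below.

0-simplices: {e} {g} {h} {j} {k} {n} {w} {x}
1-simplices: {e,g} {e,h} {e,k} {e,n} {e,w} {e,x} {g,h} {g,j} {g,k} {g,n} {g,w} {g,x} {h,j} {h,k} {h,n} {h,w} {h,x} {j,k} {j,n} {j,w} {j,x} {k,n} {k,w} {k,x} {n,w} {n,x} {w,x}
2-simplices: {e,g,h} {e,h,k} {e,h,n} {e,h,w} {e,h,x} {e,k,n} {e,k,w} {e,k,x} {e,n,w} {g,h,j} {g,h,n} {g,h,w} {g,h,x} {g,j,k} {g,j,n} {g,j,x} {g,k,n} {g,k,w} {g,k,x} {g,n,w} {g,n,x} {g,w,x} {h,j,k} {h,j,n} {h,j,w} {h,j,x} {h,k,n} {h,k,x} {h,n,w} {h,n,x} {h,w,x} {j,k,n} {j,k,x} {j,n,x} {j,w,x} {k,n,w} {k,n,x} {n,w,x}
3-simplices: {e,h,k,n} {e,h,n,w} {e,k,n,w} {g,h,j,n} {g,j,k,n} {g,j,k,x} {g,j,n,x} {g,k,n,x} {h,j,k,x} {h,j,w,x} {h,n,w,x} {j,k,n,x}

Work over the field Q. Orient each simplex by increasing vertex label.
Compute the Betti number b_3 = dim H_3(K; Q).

n_0=8 n_1=27 n_2=38 n_3=12  [Q]
∂1: piv[eg,eh,ek,en,ew,ex,gj] rk=7  ker:gh,gk,gn,gw,gx,hj,hk,hn,hw,hx,jk,jn,jw,jx,kn,kw,kx,nw,nx,wx
∂2: piv[egh,ehk,ehn,ehw,ehx,ekn,ekw,ekx,enw,ghj,ghn,ghw,ghx,gjk,gjn,gjx,gkn,gnx,gwx,hjw] rk=20  ker:gkw,gkx,gnw,hjk,hjn,hjx,hkn,hkx,hnw,hnx,hwx,jkn,jkx,jnx,jwx,knw,knx,nwx
∂3: piv[ehkn,ehnw,eknw,ghjn,gjkn,gjkx,gjnx,gknx,hjkx,hjwx,hnwx] rk=11  ker:jknx
b_3=(12−11)−0=1

b_3=1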